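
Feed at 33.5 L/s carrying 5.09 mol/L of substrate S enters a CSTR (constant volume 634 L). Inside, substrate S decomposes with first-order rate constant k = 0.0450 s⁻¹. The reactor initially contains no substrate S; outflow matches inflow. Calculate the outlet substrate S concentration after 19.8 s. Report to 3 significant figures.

Accumulation = in − out − consumed: V dC/dt = Q C_in − Q C − k V C.
This is linear with rate a = Q/V + k = 0.097839 s⁻¹.
C_ss = Q C_in/(Q + kV) = 2.7489 mol/L; C(t) = C_ss + (C₀ − C_ss) e^(−a t).
C(19.8) = 2.7489 + (-2.7489)·e^(−0.097839·19.8) = 2.7489 + (-2.7489)·0.14410 = 2.3528 mol/L.

2.35 mol/L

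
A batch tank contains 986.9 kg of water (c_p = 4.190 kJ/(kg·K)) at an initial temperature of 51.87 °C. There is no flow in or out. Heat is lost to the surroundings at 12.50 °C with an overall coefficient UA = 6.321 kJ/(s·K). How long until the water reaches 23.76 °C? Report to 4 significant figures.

818.9 s

Lumped-capacitance energy balance: M c_p dT/dt = UA(T_amb − T).
τ = M c_p/UA = 654.186 s; T_ss = T_amb = 12.5000 °C.
T(t) = T_ss + (T₀ − T_ss)e^(−t/τ); set T = 23.76:
t = −τ ln[(T − T_ss)/(T₀ − T_ss)] = −654.186 · ln(0.286005) = 818.876 s.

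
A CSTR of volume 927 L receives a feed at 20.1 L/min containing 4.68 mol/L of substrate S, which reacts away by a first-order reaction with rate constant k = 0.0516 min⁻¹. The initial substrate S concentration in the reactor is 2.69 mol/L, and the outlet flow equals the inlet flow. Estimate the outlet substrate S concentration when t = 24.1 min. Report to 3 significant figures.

1.61 mol/L

V dC/dt = Q(C_in − C) − k V C.
This is linear with rate a = Q/V + k = 0.073283 min⁻¹.
C_ss = Q C_in/(Q + kV) = 1.3847 mol/L; C(t) = C_ss + (C₀ − C_ss) e^(−a t).
C(24.1) = 1.3847 + (1.3053)·e^(−0.073283·24.1) = 1.3847 + (1.3053)·0.17100 = 1.6079 mol/L.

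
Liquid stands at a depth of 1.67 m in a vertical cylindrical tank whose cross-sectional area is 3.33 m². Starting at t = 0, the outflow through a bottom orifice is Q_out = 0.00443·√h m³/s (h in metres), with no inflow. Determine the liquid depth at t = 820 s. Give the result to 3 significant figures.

With no inflow, A dh/dt = −0.00443 √h.
This is separable: 2 d(√h)/dt = −0.00443/A, so √h = √h₀ − (0.00443/(2A)) t.
√h = √1.67 − 0.00443·820/(2·3.33) = 1.2923 − 0.54544 = 0.74685.
h = 0.74685² = 0.55778 m.

0.558 m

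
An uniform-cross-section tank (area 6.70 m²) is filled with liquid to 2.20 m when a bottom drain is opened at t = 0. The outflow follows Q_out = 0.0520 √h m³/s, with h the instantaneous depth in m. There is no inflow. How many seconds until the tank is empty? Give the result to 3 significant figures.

382 s

With no inflow, A dh/dt = −0.0520 √h.
∫ h^(−1/2) dh = −(0.0520/A) ∫ dt, giving 2√h = 2√h₀ − (0.0520/A) t.
Tank is empty when √h = 0: t_empty = 2A√h₀/0.0520.
t_empty = 2·6.70·√2.20/0.0520 = 13.400·1.4832/0.0520 = 382.22 s.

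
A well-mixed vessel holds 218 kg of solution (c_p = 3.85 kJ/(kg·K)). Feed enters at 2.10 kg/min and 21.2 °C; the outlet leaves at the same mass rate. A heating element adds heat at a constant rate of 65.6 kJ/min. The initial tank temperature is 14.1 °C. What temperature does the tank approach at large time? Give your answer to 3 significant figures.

29.3 °C

First-law balance (no shaft work): M c_p dT/dt = ṁ c_p (T_in − T) + 65.6.
At steady state dT/dt = 0 ⇒ T_ss = T_in + Q̇/(ṁ c_p) = 21.2 + 65.6/(2.10·3.85) = 29.314 °C.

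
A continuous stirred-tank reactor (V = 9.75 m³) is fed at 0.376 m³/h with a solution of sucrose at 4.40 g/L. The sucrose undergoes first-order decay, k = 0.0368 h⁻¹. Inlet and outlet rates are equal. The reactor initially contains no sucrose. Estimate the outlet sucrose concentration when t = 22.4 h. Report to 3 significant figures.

1.84 g/L

Accumulation = in − out − consumed: V dC/dt = Q C_in − Q C − k V C.
This is linear with rate a = Q/V + k = 0.075364 h⁻¹.
C_ss = Q C_in/(Q + kV) = 2.2515 g/L; C(t) = C_ss + (C₀ − C_ss) e^(−a t).
C(22.4) = 2.2515 + (-2.2515)·e^(−0.075364·22.4) = 2.2515 + (-2.2515)·0.18486 = 1.8353 g/L.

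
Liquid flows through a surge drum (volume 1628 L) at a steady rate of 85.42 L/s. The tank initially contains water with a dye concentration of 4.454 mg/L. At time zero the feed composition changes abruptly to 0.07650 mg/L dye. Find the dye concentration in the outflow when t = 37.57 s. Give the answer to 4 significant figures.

0.6862 mg/L

Mass balance on the solute (V constant): V dC/dt = Q(C_in − C).
So dC/dt = (C_in − C)/τ with τ = V/Q = 1628/85.42 = 19.0588 s.
This is linear first-order; C(t) = C_in + (C₀ − C_in) e^(−t/τ).
C(37.57) = 0.07650 + (4.454 − 0.07650)·e^(−37.57/19.0588) = 0.07650 + (4.37750)·0.139280 = 0.686197 mg/L.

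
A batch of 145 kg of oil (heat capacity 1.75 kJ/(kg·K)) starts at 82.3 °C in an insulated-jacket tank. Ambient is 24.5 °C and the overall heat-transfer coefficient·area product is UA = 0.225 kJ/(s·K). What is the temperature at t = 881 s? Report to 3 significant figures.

First-law balance (no shaft work): M c_p dT/dt = −UA(T − T_amb).
dT/dt = (T_ss − T)/τ with T_ss = T_amb = 24.500 °C, τ = M c_p/UA = 145·1.75/0.225 = 1127.8 s.
This is linear first-order; T(t) = T_ss + (T₀ − T_ss) e^(−t/τ).
T(881) = 24.500 + (57.800)·0.45786 = 50.965 °C.

51.0 °C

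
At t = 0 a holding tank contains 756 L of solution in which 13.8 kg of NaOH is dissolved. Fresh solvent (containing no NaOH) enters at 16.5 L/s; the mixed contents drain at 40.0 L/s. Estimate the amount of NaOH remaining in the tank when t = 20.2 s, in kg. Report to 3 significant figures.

2.56 kg

Total volume: dV/dt = Q_in − Q_out = -23.500 L/s, so V(t) = 756 − 23.500 t and V(20.2) = 281.30 L.
Species balance (pure solvent in): dm/dt = −Q_out · m/V(t).
Separate: dm/m = −Q_out dt/V(t) ⇒ ln(m/m₀) = −(Q_out/(Q_in−Q_out)) ln(V/V₀).
m = m₀ (V₀/V)^(Q_out/(Q_in−Q_out)) = 13.8 × (756/281.30)^(-1.7021) = 2.5649 kg.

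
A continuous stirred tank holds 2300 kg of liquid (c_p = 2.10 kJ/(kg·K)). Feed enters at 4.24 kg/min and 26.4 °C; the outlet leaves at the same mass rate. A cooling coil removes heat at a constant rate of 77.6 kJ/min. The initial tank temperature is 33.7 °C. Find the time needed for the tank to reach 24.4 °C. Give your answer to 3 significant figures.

M c_p dT/dt = ṁ c_p (T_in − T) − Q̇.
τ = M/ṁ = 542.45 min; T_ss = T_in − Q̇/(ṁ c_p) = 17.685 °C.
T(t) = T_ss + (T₀ − T_ss) e^(−t/τ). Set T = 24.4:
e^(−t/τ) = (24.4 − 17.685)/(33.7 − 17.685) = 0.41930
t = −542.45 · ln(0.41930) = 471.48 min.

471 min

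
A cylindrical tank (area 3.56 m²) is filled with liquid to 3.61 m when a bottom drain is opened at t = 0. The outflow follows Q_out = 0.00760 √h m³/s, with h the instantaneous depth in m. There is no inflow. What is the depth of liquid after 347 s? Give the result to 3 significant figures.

Unsteady balance on liquid volume: A dh/dt = −0.00760 √h.
This is separable: 2 d(√h)/dt = −0.00760/A, so √h = √h₀ − (0.00760/(2A)) t.
√h = √3.61 − 0.00760·347/(2·3.56) = 1.9000 − 0.37039 = 1.5296.
h = 1.5296² = 2.3397 m.

2.34 m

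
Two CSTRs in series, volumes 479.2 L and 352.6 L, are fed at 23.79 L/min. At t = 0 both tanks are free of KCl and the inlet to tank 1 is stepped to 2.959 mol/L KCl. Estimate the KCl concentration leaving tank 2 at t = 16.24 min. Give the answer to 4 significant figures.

0.7128 mol/L

Time constants: τᵢ = Vᵢ/Q for each well-mixed tank.
τ₁ = 479.2/23.79 = 20.1429 min; τ₂ = 352.6/23.79 = 14.8214 min.
Solving the cascade with C₁(0)=C₂(0)=0 gives C₂(t) = C_in[1 − (τ₁ e^(−t/τ₁) − τ₂ e^(−t/τ₂))/(τ₁ − τ₂)].
At t = 16.24: e^(−t/τ₁) = 0.446534, e^(−t/τ₂) = 0.334300.
C₂ = 2.959·[1 − (20.1429·0.446534 − 14.8214·0.334300)/(5.32156)] = 2.959·0.240876 = 0.712752 mol/L.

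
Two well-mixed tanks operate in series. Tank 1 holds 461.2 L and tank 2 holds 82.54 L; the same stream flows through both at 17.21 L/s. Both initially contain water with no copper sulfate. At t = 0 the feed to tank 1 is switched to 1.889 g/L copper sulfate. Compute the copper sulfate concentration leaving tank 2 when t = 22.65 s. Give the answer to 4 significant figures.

Each tank obeys Vᵢ dCᵢ/dt = Q(Cᵢ₋₁ − Cᵢ), so τᵢ = Vᵢ/Q.
τ₁ = 461.2/17.21 = 26.7984 s; τ₂ = 82.54/17.21 = 4.79605 s.
Solving the cascade with C₁(0)=C₂(0)=0 gives C₂(t) = C_in[1 − (τ₁ e^(−t/τ₁) − τ₂ e^(−t/τ₂))/(τ₁ − τ₂)].
At t = 22.65: e^(−t/τ₁) = 0.429471, e^(−t/τ₂) = 0.00889170.
C₂ = 1.889·[1 − (26.7984·0.429471 − 4.79605·0.00889170)/(22.0023)] = 1.889·0.478851 = 0.904550 g/L.

0.9045 g/L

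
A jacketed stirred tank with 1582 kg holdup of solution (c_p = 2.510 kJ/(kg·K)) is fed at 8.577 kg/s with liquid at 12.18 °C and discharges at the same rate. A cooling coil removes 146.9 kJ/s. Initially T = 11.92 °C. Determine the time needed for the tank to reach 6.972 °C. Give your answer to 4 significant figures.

First-law balance (no shaft work): M c_p dT/dt = ṁ c_p (T_in − T) − 146.9.
τ = M/ṁ = 184.447 s; T_ss = T_in − Q̇/(ṁ c_p) = 5.35641 °C.
T(t) = T_ss + (T₀ − T_ss) e^(−t/τ). Set T = 6.972:
e^(−t/τ) = (6.972 − 5.35641)/(11.92 − 5.35641) = 0.246144
t = −184.447 · ln(0.246144) = 258.565 s.

258.6 s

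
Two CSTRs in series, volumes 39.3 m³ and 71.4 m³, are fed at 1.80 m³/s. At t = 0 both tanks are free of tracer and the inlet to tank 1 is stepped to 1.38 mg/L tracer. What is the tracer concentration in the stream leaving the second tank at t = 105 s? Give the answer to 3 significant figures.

Time constants: τᵢ = Vᵢ/Q for each well-mixed tank.
τ₁ = 39.3/1.80 = 21.833 s; τ₂ = 71.4/1.80 = 39.667 s.
Solving the cascade with C₁(0)=C₂(0)=0 gives C₂(t) = C_in[1 − (τ₁ e^(−t/τ₁) − τ₂ e^(−t/τ₂))/(τ₁ − τ₂)].
At t = 105: e^(−t/τ₁) = 0.0081547, e^(−t/τ₂) = 0.070859.
C₂ = 1.38·[1 − (21.833·0.0081547 − 39.667·0.070859)/(-17.833)] = 1.38·0.85237 = 1.1763 mg/L.

1.18 mg/L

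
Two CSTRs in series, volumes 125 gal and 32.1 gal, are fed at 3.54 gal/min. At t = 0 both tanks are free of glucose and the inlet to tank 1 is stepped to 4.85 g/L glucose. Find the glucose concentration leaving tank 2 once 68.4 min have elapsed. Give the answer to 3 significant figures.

Time constants: τᵢ = Vᵢ/Q for each well-mixed tank.
τ₁ = 125/3.54 = 35.311 min; τ₂ = 32.1/3.54 = 9.0678 min.
Tank 1: C₁ = C_in(1 − e^(−t/τ₁)). Tank 2 (τ₁ ≠ τ₂): C₂ = C_in[1 − (τ₁ e^(−t/τ₁) − τ₂ e^(−t/τ₂))/(τ₁ − τ₂)].
At t = 68.4: e^(−t/τ₁) = 0.14412, e^(−t/τ₂) = 0.00052971.
C₂ = 4.85·[1 − (35.311·0.14412 − 9.0678·0.00052971)/(26.243)] = 4.85·0.80626 = 3.9104 g/L.

3.91 g/L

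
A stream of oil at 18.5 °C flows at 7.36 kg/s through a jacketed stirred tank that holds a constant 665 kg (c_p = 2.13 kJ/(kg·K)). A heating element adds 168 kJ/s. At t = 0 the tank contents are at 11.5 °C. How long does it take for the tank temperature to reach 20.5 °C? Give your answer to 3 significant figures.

Heat balance on the well-mixed liquid: M c_p dT/dt = ṁ c_p (T_in − T) + 168.
τ = M/ṁ = 90.353 s; T_ss = T_in + Q̇/(ṁ c_p) = 29.216 °C.
T(t) = T_ss + (T₀ − T_ss) e^(−t/τ). Set T = 20.5:
e^(−t/τ) = (20.5 − 29.216)/(11.5 − 29.216) = 0.49200
t = −90.353 · ln(0.49200) = 64.086 s.

64.1 s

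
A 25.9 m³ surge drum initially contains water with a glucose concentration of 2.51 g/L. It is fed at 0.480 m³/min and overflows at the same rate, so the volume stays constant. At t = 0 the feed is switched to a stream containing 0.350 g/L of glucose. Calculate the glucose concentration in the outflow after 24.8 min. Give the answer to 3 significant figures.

1.71 g/L

Species balance on the tank: V dC/dt = Q(C_in − C).
Time constant τ = V/Q = 25.9/0.480 = 53.958 min.
Integrating: C(t) = C_in + (C₀ − C_in) e^(−t/τ).
C(24.8) = 0.350 + (2.51 − 0.350)·e^(−24.8/53.958) = 0.350 + (2.1600)·0.63153 = 1.7141 g/L.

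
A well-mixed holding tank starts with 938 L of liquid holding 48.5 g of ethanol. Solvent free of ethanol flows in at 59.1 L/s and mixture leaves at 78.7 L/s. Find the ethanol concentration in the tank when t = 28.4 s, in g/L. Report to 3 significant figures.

0.00343 g/L

Let m(t) be the amount of ethanol. Volume: V(t) = V₀ + (Q_in − Q_out) t = 938 − 19.600 t; V(28.4) = 381.36 L.
Solute balance: dm/dt = 0 − Q_out C = −Q_out m/V(t).
dm/m = −Q_out dt/(V₀ − 19.600 t); integrating gives ln(m/m₀) = −(Q_out/(Q_in−Q_out)) ln(V/V₀).
m = m₀ (V₀/V)^(Q_out/(Q_in−Q_out)) = 48.5 × (938/381.36)^(-4.0153) = 1.3070 g.
C = m/V = 1.3070/381.36 = 0.0034273 g/L.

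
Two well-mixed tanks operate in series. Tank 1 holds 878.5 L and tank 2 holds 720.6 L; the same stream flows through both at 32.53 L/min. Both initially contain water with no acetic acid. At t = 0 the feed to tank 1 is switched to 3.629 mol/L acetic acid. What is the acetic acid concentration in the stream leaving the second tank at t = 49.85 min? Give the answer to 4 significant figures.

Each tank obeys Vᵢ dCᵢ/dt = Q(Cᵢ₋₁ − Cᵢ), so τᵢ = Vᵢ/Q.
τ₁ = 878.5/32.53 = 27.0058 min; τ₂ = 720.6/32.53 = 22.1519 min.
Solving the cascade with C₁(0)=C₂(0)=0 gives C₂(t) = C_in[1 − (τ₁ e^(−t/τ₁) − τ₂ e^(−t/τ₂))/(τ₁ − τ₂)].
At t = 49.85: e^(−t/τ₁) = 0.157884, e^(−t/τ₂) = 0.105360.
C₂ = 3.629·[1 − (27.0058·0.157884 − 22.1519·0.105360)/(4.85398)] = 3.629·0.602415 = 2.18617 mol/L.

2.186 mol/L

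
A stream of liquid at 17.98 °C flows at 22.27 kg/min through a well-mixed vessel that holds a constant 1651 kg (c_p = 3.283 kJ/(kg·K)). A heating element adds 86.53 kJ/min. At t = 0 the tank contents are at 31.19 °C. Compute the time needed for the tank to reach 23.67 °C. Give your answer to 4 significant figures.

Energy balance: M c_p dT/dt = ṁ c_p (T_in − T) + 86.53.
τ = M/ṁ = 74.1356 min; T_ss = T_in + Q̇/(ṁ c_p) = 19.1635 °C.
T(t) = T_ss + (T₀ − T_ss) e^(−t/τ). Set T = 23.67:
e^(−t/τ) = (23.67 − 19.1635)/(31.19 − 19.1635) = 0.374713
t = −74.1356 · ln(0.374713) = 72.7711 min.

72.77 min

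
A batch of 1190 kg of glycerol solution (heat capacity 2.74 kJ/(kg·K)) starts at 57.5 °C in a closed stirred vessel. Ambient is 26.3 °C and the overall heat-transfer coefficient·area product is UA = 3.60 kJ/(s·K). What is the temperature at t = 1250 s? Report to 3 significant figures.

34.1 °C

Lumped-capacitance energy balance: M c_p dT/dt = UA(T_amb − T).
dT/dt = (T_ss − T)/τ with T_ss = T_amb = 26.300 °C, τ = M c_p/UA = 1190·2.74/3.60 = 905.72 s.
Solution: T(t) = T_ss + (T₀ − T_ss) e^(−t/τ).
T(1250) = 26.300 + (31.200)·0.25155 = 34.148 °C.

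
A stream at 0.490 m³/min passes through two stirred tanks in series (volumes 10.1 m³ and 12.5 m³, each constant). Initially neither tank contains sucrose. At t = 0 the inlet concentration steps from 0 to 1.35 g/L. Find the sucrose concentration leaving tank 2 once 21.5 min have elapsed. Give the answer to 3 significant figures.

0.325 g/L

Each tank obeys Vᵢ dCᵢ/dt = Q(Cᵢ₋₁ − Cᵢ), so τᵢ = Vᵢ/Q.
τ₁ = 10.1/0.490 = 20.612 min; τ₂ = 12.5/0.490 = 25.510 min.
Tank 1: C₁ = C_in(1 − e^(−t/τ₁)). Tank 2 (τ₁ ≠ τ₂): C₂ = C_in[1 − (τ₁ e^(−t/τ₁) − τ₂ e^(−t/τ₂))/(τ₁ − τ₂)].
At t = 21.5: e^(−t/τ₁) = 0.35237, e^(−t/τ₂) = 0.43050.
C₂ = 1.35·[1 − (20.612·0.35237 − 25.510·0.43050)/(-4.8980)] = 1.35·0.24069 = 0.32493 g/L.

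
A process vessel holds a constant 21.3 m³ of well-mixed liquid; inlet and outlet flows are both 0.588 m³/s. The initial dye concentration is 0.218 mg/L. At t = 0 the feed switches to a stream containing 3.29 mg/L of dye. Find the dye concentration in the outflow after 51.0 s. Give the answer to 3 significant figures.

2.54 mg/L

Transient balance on the dissolved component: V dC/dt = Q(C_in − C).
Time constant τ = V/Q = 21.3/0.588 = 36.224 s.
Solution: C(t) = C_in + (C₀ − C_in) e^(−t/τ).
C(51.0) = 3.29 + (0.218 − 3.29)·e^(−51.0/36.224) = 3.29 + (-3.0720)·0.24466 = 2.5384 mg/L.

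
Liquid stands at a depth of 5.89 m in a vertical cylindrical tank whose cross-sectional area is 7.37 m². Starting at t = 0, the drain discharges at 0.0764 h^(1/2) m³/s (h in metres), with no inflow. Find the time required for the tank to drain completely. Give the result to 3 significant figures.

468 s

Unsteady balance on liquid volume: A dh/dt = −0.0764 √h.
∫ h^(−1/2) dh = −(0.0764/A) ∫ dt, giving 2√h = 2√h₀ − (0.0764/A) t.
Tank is empty when √h = 0: t_empty = 2A√h₀/0.0764.
t_empty = 2·7.37·√5.89/0.0764 = 14.740·2.4269/0.0764 = 468.23 s.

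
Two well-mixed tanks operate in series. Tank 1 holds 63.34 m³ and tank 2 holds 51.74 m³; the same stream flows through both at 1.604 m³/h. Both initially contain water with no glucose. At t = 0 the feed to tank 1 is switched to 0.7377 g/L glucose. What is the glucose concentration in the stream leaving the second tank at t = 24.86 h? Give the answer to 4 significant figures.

Each tank obeys Vᵢ dCᵢ/dt = Q(Cᵢ₋₁ − Cᵢ), so τᵢ = Vᵢ/Q.
τ₁ = 63.34/1.604 = 39.4888 h; τ₂ = 51.74/1.604 = 32.2569 h.
Tank 1: C₁ = C_in(1 − e^(−t/τ₁)). Tank 2 (τ₁ ≠ τ₂): C₂ = C_in[1 − (τ₁ e^(−t/τ₁) − τ₂ e^(−t/τ₂))/(τ₁ − τ₂)].
At t = 24.86: e^(−t/τ₁) = 0.532834, e^(−t/τ₂) = 0.462694.
C₂ = 0.7377·[1 − (39.4888·0.532834 − 32.2569·0.462694)/(7.23192)] = 0.7377·0.154320 = 0.113842 g/L.

0.1138 g/L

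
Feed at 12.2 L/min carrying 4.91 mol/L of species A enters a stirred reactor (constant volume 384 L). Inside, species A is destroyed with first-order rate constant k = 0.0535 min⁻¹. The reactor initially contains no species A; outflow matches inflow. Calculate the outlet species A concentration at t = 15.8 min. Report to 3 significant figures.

V dC/dt = Q(C_in − C) − k V C.
This is linear with rate a = Q/V + k = 0.085271 min⁻¹.
C_ss = Q C_in/(Q + kV) = 1.8294 mol/L; C(t) = C_ss + (C₀ − C_ss) e^(−a t).
C(15.8) = 1.8294 + (-1.8294)·e^(−0.085271·15.8) = 1.8294 + (-1.8294)·0.25995 = 1.3539 mol/L.

1.35 mol/L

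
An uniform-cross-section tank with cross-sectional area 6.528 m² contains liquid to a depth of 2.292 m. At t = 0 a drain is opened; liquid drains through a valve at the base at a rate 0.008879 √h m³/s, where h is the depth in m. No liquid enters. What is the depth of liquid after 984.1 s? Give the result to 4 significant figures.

Accumulation of liquid (constant cross-section A): A dh/dt = −0.008879 √h.
∫ h^(−1/2) dh = −(0.008879/A) ∫ dt, giving 2√h = 2√h₀ − (0.008879/A) t.
√h = √2.292 − 0.008879·984.1/(2·6.528) = 1.51394 − 0.669257 = 0.844678.
h = 0.844678² = 0.713481 m.

0.7135 m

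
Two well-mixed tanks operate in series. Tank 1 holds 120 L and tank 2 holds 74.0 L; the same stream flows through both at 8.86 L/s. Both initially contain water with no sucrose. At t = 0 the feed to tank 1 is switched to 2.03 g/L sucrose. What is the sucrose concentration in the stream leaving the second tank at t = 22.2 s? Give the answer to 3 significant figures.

Time constants: τᵢ = Vᵢ/Q for each well-mixed tank.
τ₁ = 120/8.86 = 13.544 s; τ₂ = 74.0/8.86 = 8.3521 s.
Tank 1: C₁ = C_in(1 − e^(−t/τ₁)). Tank 2 (τ₁ ≠ τ₂): C₂ = C_in[1 − (τ₁ e^(−t/τ₁) − τ₂ e^(−t/τ₂))/(τ₁ − τ₂)].
At t = 22.2: e^(−t/τ₁) = 0.19415, e^(−t/τ₂) = 0.070088.
C₂ = 2.03·[1 − (13.544·0.19415 − 8.3521·0.070088)/(5.1919)] = 2.03·0.60626 = 1.2307 g/L.

1.23 g/L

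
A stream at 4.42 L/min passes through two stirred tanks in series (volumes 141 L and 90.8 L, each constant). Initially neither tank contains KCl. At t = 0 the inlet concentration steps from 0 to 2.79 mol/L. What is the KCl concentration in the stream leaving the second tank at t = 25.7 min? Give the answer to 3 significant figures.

Time constants: τᵢ = Vᵢ/Q for each well-mixed tank.
τ₁ = 141/4.42 = 31.900 min; τ₂ = 90.8/4.42 = 20.543 min.
Solving the cascade with C₁(0)=C₂(0)=0 gives C₂(t) = C_in[1 − (τ₁ e^(−t/τ₁) − τ₂ e^(−t/τ₂))/(τ₁ − τ₂)].
At t = 25.7: e^(−t/τ₁) = 0.44681, e^(−t/τ₂) = 0.28621.
C₂ = 2.79·[1 − (31.900·0.44681 − 20.543·0.28621)/(11.357)] = 2.79·0.26271 = 0.73296 mol/L.

0.733 mol/L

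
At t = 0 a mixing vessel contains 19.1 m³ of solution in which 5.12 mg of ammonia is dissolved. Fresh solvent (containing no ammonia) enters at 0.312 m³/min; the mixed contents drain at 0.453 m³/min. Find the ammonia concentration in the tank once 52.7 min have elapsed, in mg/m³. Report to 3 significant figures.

Total volume: dV/dt = Q_in − Q_out = -0.14100 m³/min, so V(t) = 19.1 − 0.14100 t and V(52.7) = 11.669 m³.
No ammonia enters, so dm/dt = −Q_out · (m/V).
dm/m = −Q_out dt/(V₀ − 0.14100 t); integrating gives ln(m/m₀) = −(Q_out/(Q_in−Q_out)) ln(V/V₀).
m = m₀ (V₀/V)^(Q_out/(Q_in−Q_out)) = 5.12 × (19.1/11.669)^(-3.2128) = 1.0514 mg.
C = m/V = 1.0514/11.669 = 0.090101 mg/m³.

0.0901 mg/m³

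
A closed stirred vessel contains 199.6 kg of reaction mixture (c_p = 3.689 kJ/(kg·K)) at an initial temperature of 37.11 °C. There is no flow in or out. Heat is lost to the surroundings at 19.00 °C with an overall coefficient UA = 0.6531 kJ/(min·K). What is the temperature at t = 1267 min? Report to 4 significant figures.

Unsteady energy balance on the tank contents: M c_p dT/dt = −UA(T − T_amb).
dT/dt = (T_ss − T)/τ with T_ss = T_amb = 19.0000 °C, τ = M c_p/UA = 199.6·3.689/0.6531 = 1127.43 min.
Solution: T(t) = T_ss + (T₀ − T_ss) e^(−t/τ).
T(1267) = 19.0000 + (18.1100)·0.325044 = 24.8865 °C.

24.89 °C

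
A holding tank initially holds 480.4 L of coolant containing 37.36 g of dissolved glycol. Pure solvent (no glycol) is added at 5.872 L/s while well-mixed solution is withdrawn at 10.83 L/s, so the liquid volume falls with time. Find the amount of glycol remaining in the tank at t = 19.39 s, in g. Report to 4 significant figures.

Total volume: dV/dt = Q_in − Q_out = -4.95800 L/s, so V(t) = 480.4 − 4.95800 t and V(19.39) = 384.264 L.
No glycol enters, so dm/dt = −Q_out · (m/V).
dm/m = −Q_out dt/(V₀ − 4.95800 t); integrating gives ln(m/m₀) = −(Q_out/(Q_in−Q_out)) ln(V/V₀).
m = m₀ (V₀/V)^(Q_out/(Q_in−Q_out)) = 37.36 × (480.4/384.264)^(-2.18435) = 22.9395 g.

22.94 g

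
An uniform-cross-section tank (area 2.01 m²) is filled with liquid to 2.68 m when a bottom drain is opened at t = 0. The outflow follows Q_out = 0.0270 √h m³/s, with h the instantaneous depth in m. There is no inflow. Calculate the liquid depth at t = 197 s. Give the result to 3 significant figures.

0.0986 m

A dh/dt = −Q_out = −0.0270 √h.
Separate and integrate: 2(√h − √h₀) = −(0.0270/A) t.
√h = √2.68 − 0.0270·197/(2·2.01) = 1.6371 − 1.3231 = 0.31394.
h = 0.31394² = 0.098556 m.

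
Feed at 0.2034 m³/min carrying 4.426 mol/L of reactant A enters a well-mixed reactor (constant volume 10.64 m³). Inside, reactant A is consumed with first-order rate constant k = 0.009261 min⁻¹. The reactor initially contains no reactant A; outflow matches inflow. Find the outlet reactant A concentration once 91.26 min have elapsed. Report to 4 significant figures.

V dC/dt = Q(C_in − C) − k V C.
dC/dt = (Q/V) C_in − (Q/V + k) C; effective rate a = Q/V + k = 0.0191165 + 0.009261 = 0.0283775 min⁻¹.
C_ss = Q C_in/(Q + kV) = 2.98158 mol/L; C(t) = C_ss + (C₀ − C_ss) e^(−a t).
C(91.26) = 2.98158 + (-2.98158)·e^(−0.0283775·91.26) = 2.98158 + (-2.98158)·0.0750400 = 2.75784 mol/L.

2.758 mol/L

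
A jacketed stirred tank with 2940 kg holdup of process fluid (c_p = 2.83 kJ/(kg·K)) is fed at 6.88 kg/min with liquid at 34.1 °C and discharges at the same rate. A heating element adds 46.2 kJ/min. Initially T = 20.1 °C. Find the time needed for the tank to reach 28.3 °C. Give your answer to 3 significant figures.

Heat balance on the well-mixed liquid: M c_p dT/dt = ṁ c_p (T_in − T) + 46.2.
τ = M/ṁ = 427.33 min; T_ss = T_in + Q̇/(ṁ c_p) = 36.473 °C.
T(t) = T_ss + (T₀ − T_ss) e^(−t/τ). Set T = 28.3:
e^(−t/τ) = (28.3 − 36.473)/(20.1 − 36.473) = 0.49917
t = −427.33 · ln(0.49917) = 296.91 min.

297 min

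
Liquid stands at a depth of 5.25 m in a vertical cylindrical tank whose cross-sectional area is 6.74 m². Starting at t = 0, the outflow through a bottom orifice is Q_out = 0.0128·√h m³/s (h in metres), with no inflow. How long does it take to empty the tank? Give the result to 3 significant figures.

2410 s

With no inflow, A dh/dt = −0.0128 √h.
Separate and integrate: 2(√h − √h₀) = −(0.0128/A) t.
Tank is empty when √h = 0: t_empty = 2A√h₀/0.0128.
t_empty = 2·6.74·√5.25/0.0128 = 13.480·2.2913/0.0128 = 2413.0 s.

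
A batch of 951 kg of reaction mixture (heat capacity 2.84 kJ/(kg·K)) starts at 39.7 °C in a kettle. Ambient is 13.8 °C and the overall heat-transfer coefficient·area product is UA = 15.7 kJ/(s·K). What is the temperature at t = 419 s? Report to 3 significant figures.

M c_p dT/dt = −UA(T − T_amb).
dT/dt = (T_ss − T)/τ with T_ss = T_amb = 13.800 °C, τ = M c_p/UA = 951·2.84/15.7 = 172.03 s.
T approaches T_ss exponentially: T(t) = T_ss + (T₀ − T_ss) e^(−t/τ).
T(419) = 13.800 + (25.900)·0.087541 = 16.067 °C.

16.1 °C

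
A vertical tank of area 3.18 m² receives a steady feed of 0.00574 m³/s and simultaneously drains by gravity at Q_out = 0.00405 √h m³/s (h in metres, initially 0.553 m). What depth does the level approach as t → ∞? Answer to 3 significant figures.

Level balance: A dh/dt = 0.00574 − 0.00405 √h. Setting dh/dt = 0:
Q_in = 0.00405 √h_ss ⇒ √h_ss = 0.00574/0.00405 = 1.4173.
h_ss = 1.4173² = 2.0087 m. (Since h₀ = 0.553 m < h_ss, the level will rise toward this value.)

2.01 m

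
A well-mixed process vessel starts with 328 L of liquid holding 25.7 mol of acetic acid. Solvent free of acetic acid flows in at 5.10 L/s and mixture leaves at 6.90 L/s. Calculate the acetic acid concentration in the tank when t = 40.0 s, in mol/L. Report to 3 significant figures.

0.0388 mol/L

Let m(t) be the amount of acetic acid. Volume: V(t) = V₀ + (Q_in − Q_out) t = 328 − 1.8000 t; V(40.0) = 256.00 L.
Solute balance: dm/dt = 0 − Q_out C = −Q_out m/V(t).
dm/m = −Q_out dt/(V₀ − 1.8000 t); integrating gives ln(m/m₀) = −(Q_out/(Q_in−Q_out)) ln(V/V₀).
m = m₀ (V₀/V)^(Q_out/(Q_in−Q_out)) = 25.7 × (328/256.00)^(-3.8333) = 9.9389 mol.
C = m/V = 9.9389/256.00 = 0.038824 mol/L.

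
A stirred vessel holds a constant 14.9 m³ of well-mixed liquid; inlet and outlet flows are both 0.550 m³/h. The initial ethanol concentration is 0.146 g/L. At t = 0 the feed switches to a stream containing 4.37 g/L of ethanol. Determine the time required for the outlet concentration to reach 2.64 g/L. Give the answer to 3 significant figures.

24.2 h

Species balance: V dC/dt = Q(C_in − C) ⇒ τ = V/Q = 27.091 h.
C(t) = C_in + (C₀ − C_in) e^(−t/τ). Set C = 2.64 and solve for t:
e^(−t/τ) = (C − C_in)/(C₀ − C_in) = (2.64 − 4.37)/(0.146 − 4.37) = 0.40956
t = −τ ln(…) = 27.091 × 0.89266 = 24.183 h.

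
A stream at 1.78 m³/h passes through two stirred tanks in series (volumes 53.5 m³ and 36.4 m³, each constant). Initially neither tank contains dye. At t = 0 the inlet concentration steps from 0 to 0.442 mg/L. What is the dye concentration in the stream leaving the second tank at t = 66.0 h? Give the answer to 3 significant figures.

0.325 mg/L

Each tank obeys Vᵢ dCᵢ/dt = Q(Cᵢ₋₁ − Cᵢ), so τᵢ = Vᵢ/Q.
τ₁ = 53.5/1.78 = 30.056 h; τ₂ = 36.4/1.78 = 20.449 h.
Solving the cascade with C₁(0)=C₂(0)=0 gives C₂(t) = C_in[1 − (τ₁ e^(−t/τ₁) − τ₂ e^(−t/τ₂))/(τ₁ − τ₂)].
At t = 66.0: e^(−t/τ₁) = 0.11126, e^(−t/τ₂) = 0.039658.
C₂ = 0.442·[1 − (30.056·0.11126 − 20.449·0.039658)/(9.6067)] = 0.442·0.73632 = 0.32546 mg/L.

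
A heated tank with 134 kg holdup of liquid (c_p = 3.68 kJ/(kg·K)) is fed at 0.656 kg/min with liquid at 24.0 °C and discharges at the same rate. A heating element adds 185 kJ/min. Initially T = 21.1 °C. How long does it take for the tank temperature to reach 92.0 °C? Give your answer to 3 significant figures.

454 min

Energy balance: M c_p dT/dt = ṁ c_p (T_in − T) + 185.
τ = M/ṁ = 204.27 min; T_ss = T_in + Q̇/(ṁ c_p) = 100.63 °C.
T(t) = T_ss + (T₀ − T_ss) e^(−t/τ). Set T = 92.0:
e^(−t/τ) = (92.0 − 100.63)/(21.1 − 100.63) = 0.10855
t = −204.27 · ln(0.10855) = 453.58 min.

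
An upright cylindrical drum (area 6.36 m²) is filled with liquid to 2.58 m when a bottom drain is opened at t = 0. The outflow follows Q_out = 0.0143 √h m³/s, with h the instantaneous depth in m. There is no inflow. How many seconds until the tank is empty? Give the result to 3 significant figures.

1430 s

With no inflow, A dh/dt = −0.0143 √h.
This is separable: 2 d(√h)/dt = −0.0143/A, so √h = √h₀ − (0.0143/(2A)) t.
Tank is empty when √h = 0: t_empty = 2A√h₀/0.0143.
t_empty = 2·6.36·√2.58/0.0143 = 12.720·1.6062/0.0143 = 1428.8 s.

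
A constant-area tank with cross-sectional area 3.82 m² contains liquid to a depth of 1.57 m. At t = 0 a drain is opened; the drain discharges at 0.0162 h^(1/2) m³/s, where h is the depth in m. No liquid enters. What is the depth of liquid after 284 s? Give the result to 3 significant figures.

With no inflow, A dh/dt = −0.0162 √h.
Separate and integrate: 2(√h − √h₀) = −(0.0162/A) t.
√h = √1.57 − 0.0162·284/(2·3.82) = 1.2530 − 0.60220 = 0.65080.
h = 0.65080² = 0.42354 m.

0.424 m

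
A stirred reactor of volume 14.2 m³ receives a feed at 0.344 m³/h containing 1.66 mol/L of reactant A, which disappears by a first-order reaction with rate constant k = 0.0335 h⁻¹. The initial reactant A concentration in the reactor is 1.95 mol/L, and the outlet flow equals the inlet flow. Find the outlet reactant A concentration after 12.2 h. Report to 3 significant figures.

1.32 mol/L

Species balance: V dC/dt = Q C_in − Q C − k V C.
This is linear with rate a = Q/V + k = 0.057725 h⁻¹.
C_ss = Q C_in/(Q + kV) = 0.69665 mol/L; C(t) = C_ss + (C₀ − C_ss) e^(−a t).
C(12.2) = 0.69665 + (1.2534)·e^(−0.057725·12.2) = 0.69665 + (1.2534)·0.49448 = 1.3164 mol/L.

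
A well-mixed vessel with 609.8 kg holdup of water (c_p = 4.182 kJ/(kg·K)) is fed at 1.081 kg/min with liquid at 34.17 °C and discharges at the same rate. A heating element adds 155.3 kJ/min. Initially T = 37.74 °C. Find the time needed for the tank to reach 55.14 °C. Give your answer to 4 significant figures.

469.9 min

First-law balance (no shaft work): M c_p dT/dt = ṁ c_p (T_in − T) + 155.3.
τ = M/ṁ = 564.107 min; T_ss = T_in + Q̇/(ṁ c_p) = 68.5228 °C.
T(t) = T_ss + (T₀ − T_ss) e^(−t/τ). Set T = 55.14:
e^(−t/τ) = (55.14 − 68.5228)/(37.74 − 68.5228) = 0.434749
t = −564.107 · ln(0.434749) = 469.894 min.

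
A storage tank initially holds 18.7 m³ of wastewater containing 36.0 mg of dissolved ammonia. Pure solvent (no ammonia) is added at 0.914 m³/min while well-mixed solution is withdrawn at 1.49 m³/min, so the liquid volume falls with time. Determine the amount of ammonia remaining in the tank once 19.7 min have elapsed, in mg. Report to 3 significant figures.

3.22 mg

Let m(t) be the amount of ammonia. Volume: V(t) = V₀ + (Q_in − Q_out) t = 18.7 − 0.57600 t; V(19.7) = 7.3528 m³.
Solute balance: dm/dt = 0 − Q_out C = −Q_out m/V(t).
dm/m = −Q_out dt/(V₀ − 0.57600 t); integrating gives ln(m/m₀) = −(Q_out/(Q_in−Q_out)) ln(V/V₀).
m = m₀ (V₀/V)^(Q_out/(Q_in−Q_out)) = 36.0 × (18.7/7.3528)^(-2.5868) = 3.2184 mg.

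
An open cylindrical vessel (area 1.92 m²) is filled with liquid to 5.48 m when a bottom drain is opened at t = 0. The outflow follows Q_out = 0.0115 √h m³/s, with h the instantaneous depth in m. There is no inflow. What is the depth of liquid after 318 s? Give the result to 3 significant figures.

1.93 m

With no inflow, A dh/dt = −0.0115 √h.
∫ h^(−1/2) dh = −(0.0115/A) ∫ dt, giving 2√h = 2√h₀ − (0.0115/A) t.
√h = √5.48 − 0.0115·318/(2·1.92) = 2.3409 − 0.95234 = 1.3886.
h = 1.3886² = 1.9282 m.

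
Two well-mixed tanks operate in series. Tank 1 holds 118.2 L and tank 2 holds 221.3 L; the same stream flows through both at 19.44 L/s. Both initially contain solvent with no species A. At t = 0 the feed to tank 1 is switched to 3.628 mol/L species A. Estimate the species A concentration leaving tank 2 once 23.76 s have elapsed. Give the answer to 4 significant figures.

2.746 mol/L

Time constants: τᵢ = Vᵢ/Q for each well-mixed tank.
τ₁ = 118.2/19.44 = 6.08025 s; τ₂ = 221.3/19.44 = 11.3837 s.
Solving the cascade with C₁(0)=C₂(0)=0 gives C₂(t) = C_in[1 − (τ₁ e^(−t/τ₁) − τ₂ e^(−t/τ₂))/(τ₁ − τ₂)].
At t = 23.76: e^(−t/τ₁) = 0.0200859, e^(−t/τ₂) = 0.124036.
C₂ = 3.628·[1 − (6.08025·0.0200859 − 11.3837·0.124036)/(-5.30350)] = 3.628·0.756790 = 2.74564 mol/L.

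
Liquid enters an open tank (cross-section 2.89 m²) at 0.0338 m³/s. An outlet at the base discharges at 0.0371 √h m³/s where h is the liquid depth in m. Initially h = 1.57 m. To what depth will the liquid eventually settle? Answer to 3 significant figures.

Unsteady balance on liquid volume: A dh/dt = Q_in − 0.0371 √h. At steady state dh/dt = 0:
Q_in = 0.0371 √h_ss ⇒ √h_ss = 0.0338/0.0371 = 0.91105.
h_ss = 0.91105² = 0.83001 m. (Since h₀ = 1.57 m > h_ss, the level will fall toward this value.)

0.830 m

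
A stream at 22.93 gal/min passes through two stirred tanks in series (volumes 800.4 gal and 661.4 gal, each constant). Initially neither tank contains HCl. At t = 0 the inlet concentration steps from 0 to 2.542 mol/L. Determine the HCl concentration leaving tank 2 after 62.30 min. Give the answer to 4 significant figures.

1.480 mol/L

Species balance on tank i: dCᵢ/dt = (Cᵢ₋₁ − Cᵢ)/τᵢ with τᵢ = Vᵢ/Q.
τ₁ = 800.4/22.93 = 34.9062 min; τ₂ = 661.4/22.93 = 28.8443 min.
Tank 1: C₁ = C_in(1 − e^(−t/τ₁)). Tank 2 (τ₁ ≠ τ₂): C₂ = C_in[1 − (τ₁ e^(−t/τ₁) − τ₂ e^(−t/τ₂))/(τ₁ − τ₂)].
At t = 62.30: e^(−t/τ₁) = 0.167834, e^(−t/τ₂) = 0.115340.
C₂ = 2.542·[1 − (34.9062·0.167834 − 28.8443·0.115340)/(6.06193)] = 2.542·0.582386 = 1.48043 mol/L.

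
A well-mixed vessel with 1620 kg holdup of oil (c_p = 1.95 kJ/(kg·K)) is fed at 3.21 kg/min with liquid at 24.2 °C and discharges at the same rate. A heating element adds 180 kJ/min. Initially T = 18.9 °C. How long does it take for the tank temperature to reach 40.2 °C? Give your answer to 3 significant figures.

496 min

Unsteady energy balance on the tank contents: M c_p dT/dt = ṁ c_p (T_in − T) + 180.
τ = M/ṁ = 504.67 min; T_ss = T_in + Q̇/(ṁ c_p) = 52.956 °C.
T(t) = T_ss + (T₀ − T_ss) e^(−t/τ). Set T = 40.2:
e^(−t/τ) = (40.2 − 52.956)/(18.9 − 52.956) = 0.37456
t = −504.67 · ln(0.37456) = 495.58 min.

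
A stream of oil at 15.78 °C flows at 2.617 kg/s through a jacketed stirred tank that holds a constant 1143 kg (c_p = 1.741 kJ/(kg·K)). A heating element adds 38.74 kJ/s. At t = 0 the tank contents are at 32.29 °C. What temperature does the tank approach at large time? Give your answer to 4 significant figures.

24.28 °C

First-law balance (no shaft work): M c_p dT/dt = ṁ c_p (T_in − T) + 38.74.
At steady state dT/dt = 0 ⇒ T_ss = T_in + Q̇/(ṁ c_p) = 15.78 + 38.74/(2.617·1.741) = 24.2827 °C.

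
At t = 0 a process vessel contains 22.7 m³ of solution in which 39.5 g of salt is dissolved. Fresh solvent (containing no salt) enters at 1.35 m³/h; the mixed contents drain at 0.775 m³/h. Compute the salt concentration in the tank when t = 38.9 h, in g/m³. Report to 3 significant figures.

0.348 g/m³

Let m(t) be the amount of salt. Volume: V(t) = V₀ + (Q_in − Q_out) t = 22.7 + 0.57500 t; V(38.9) = 45.068 m³.
No salt enters, so dm/dt = −Q_out · (m/V).
dm/m = −Q_out dt/(V₀ + 0.57500 t); integrating gives ln(m/m₀) = −(Q_out/(Q_in−Q_out)) ln(V/V₀).
m = m₀ (V₀/V)^(Q_out/(Q_in−Q_out)) = 39.5 × (22.7/45.068)^(1.3478) = 15.673 g.
C = m/V = 15.673/45.068 = 0.34778 g/m³.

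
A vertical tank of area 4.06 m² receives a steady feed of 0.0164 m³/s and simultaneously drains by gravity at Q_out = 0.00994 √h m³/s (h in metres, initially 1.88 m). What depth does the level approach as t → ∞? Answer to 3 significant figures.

A dh/dt = Q_in − 0.00994 √h. Steady state requires inflow = outflow:
Q_in = 0.00994 √h_ss ⇒ √h_ss = 0.0164/0.00994 = 1.6499.
h_ss = 1.6499² = 2.7222 m. (Since h₀ = 1.88 m < h_ss, the level will rise toward this value.)

2.72 m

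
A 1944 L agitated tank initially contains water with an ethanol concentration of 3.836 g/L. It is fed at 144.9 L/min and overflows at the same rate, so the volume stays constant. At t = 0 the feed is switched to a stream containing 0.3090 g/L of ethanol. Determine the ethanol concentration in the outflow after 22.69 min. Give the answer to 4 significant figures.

Accumulation = in − out for the solute gives V dC/dt = Q(C_in − C).
Rewrite as dC/dt + C/τ = C_in/τ, τ = V/Q = 13.4161 min.
Integrating: C(t) = C_in + (C₀ − C_in) e^(−t/τ).
C(22.69) = 0.3090 + (3.836 − 0.3090)·e^(−22.69/13.4161) = 0.3090 + (3.52700)·0.184290 = 0.958990 g/L.

0.9590 g/L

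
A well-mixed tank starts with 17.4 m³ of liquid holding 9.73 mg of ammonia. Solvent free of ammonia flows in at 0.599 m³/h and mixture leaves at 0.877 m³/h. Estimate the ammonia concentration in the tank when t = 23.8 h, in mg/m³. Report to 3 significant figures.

Let m(t) be the amount of ammonia. Volume: V(t) = V₀ + (Q_in − Q_out) t = 17.4 − 0.27800 t; V(23.8) = 10.784 m³.
Species balance (pure solvent in): dm/dt = −Q_out · m/V(t).
dm/m = −Q_out dt/(V₀ − 0.27800 t); integrating gives ln(m/m₀) = −(Q_out/(Q_in−Q_out)) ln(V/V₀).
m = m₀ (V₀/V)^(Q_out/(Q_in−Q_out)) = 9.73 × (17.4/10.784)^(-3.1547) = 2.1509 mg.
C = m/V = 2.1509/10.784 = 0.19946 mg/m³.

0.199 mg/m³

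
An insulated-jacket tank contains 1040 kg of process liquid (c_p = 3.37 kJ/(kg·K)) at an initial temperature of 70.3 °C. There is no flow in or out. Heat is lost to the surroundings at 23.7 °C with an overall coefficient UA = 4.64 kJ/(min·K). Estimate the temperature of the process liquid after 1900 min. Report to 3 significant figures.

27.5 °C

Lumped-capacitance energy balance: M c_p dT/dt = UA(T_amb − T).
dT/dt = (T_ss − T)/τ with T_ss = T_amb = 23.700 °C, τ = M c_p/UA = 1040·3.37/4.64 = 755.34 min.
This is linear first-order; T(t) = T_ss + (T₀ − T_ss) e^(−t/τ).
T(1900) = 23.700 + (46.600)·0.080830 = 27.467 °C.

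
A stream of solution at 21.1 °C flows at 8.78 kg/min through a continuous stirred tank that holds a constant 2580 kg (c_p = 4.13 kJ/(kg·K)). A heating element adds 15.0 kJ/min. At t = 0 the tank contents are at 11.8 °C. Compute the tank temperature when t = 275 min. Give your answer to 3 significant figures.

17.7 °C

Energy balance: M c_p dT/dt = ṁ c_p (T_in − T) + 15.0.
τ = M/ṁ = 293.85 min; T_ss = T_in + Q̇/(ṁ c_p) = 21.1 + 15.0/(8.78·4.13) = 21.514 °C.
T approaches T_ss exponentially: T(t) = T_ss + (T₀ − T_ss) e^(−t/τ).
T(275) = 21.514 + (-9.7137)·e^(−275/293.85) = 21.514 + (-9.7137)·0.39225 = 17.703 °C.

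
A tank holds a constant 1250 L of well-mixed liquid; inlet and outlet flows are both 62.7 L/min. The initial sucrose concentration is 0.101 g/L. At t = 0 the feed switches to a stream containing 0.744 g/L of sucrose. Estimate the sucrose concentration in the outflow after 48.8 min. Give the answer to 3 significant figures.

0.688 g/L

Accumulation = in − out for the solute gives V dC/dt = Q(C_in − C).
Time constant τ = V/Q = 1250/62.7 = 19.936 min.
Integrating: C(t) = C_in + (C₀ − C_in) e^(−t/τ).
C(48.8) = 0.744 + (0.101 − 0.744)·e^(−48.8/19.936) = 0.744 + (-0.64300)·0.086483 = 0.68839 g/L.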